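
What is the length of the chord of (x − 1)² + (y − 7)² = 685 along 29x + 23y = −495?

The distance from (1, 7) to the line is 685/√1370, and r² = 685.
Chord = 2√(r² − d²) = 2·√(685/2) = √1370.

√1370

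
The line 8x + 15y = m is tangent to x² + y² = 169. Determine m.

Tangency holds when the distance from the centre (0, 0) to the line equals the radius 13:
|8·0 + 15·0 − m| / √289 = 13
|m| = 13·17, so m = 221 or m = −221.

m = −221 or m = 221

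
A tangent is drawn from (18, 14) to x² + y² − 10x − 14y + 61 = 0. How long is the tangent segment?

√205

With centre O = (5, 7), |OP|² = 218 and r² = 13.
By the tangent–radius right angle, tangent length = √(|PO|² − r²) = √205.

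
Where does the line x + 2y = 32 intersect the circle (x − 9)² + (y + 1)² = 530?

Express y = (32 − x)/2 and substitute into the circle:
5x² − 140x − 640 = 0  ⟹  x² − 28x − 128 = 0
x = 32 or x = −4, giving (32, 0) and (−4, 18).

(−4, 18) and (32, 0)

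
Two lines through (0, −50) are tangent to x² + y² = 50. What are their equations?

7x − y = 50 and 7x + y = −50

A line y − (−50) = m(x − (0)) is tangent when its distance from (0, 0) is 5√2:
[m·(0) − (50)]² = 50(m² + 1)
m² − 49 = 0, so m = 7 or m = −7.
Through (0, −50) these give 7x − y = 50 and 7x + y = −50.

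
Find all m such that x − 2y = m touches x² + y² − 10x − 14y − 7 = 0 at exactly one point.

m = −9 ± 9√5

Tangency holds when the distance from the centre (5, 7) to the line equals the radius 9:
|1·5 − 2·7 − m| / √5 = 9
|m − (−9)| = 9√5.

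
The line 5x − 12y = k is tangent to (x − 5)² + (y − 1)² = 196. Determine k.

Tangency holds when the distance from the centre (5, 1) to the line equals the radius 14:
|5·5 − 12·1 − k| / √169 = 14
|k − (13)| = 14·13, so k = 195 or k = −169.

k = −169 or k = 195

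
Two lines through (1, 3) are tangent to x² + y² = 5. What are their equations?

Let a tangent through (1, 3) have slope m. Its distance from (0, 0) must equal √5:
[m·(−1) − (−3)]² = 5(m² + 1)
2m² + 3m − 2 = 0, so m = 1/2 or m = −2.
With m = 1/2: x − 2y = −5. With m = −2: 2x + y = 5.

x − 2y = −5 and 2x + y = 5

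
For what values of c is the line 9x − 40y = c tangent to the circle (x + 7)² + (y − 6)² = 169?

Tangency holds when the distance from the centre (−7, 6) to the line equals the radius 13:
|9·(−7) − 40·6 − c| / √1681 = 13
|c − (−303)| = 13·41, so c = 230 or c = −836.

c = −836 or c = 230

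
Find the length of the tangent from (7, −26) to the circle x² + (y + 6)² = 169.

2√70

With centre O = (0, −6), |OP|² = 449 and r² = 169.
Power of the point: PT² = |PO|² − r² = 280, so PT = 2√70.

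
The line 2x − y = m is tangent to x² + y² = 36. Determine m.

For a tangent, require d(centre, line) = r = 6.
|2·0 − 1·0 − m| / √5 = 6
|m| = 6√5.

m = ±6√5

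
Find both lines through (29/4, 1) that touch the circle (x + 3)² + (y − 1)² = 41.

Let a tangent through (29/4, 1) have slope m. Its distance from (−3, 1) must equal √41:
(−41/4m − (0))² = 41(m² + 1)
25m² − 16 = 0, so m = 4/5 or m = −4/5.
With m = 4/5: 4x − 5y = 24. With m = −4/5: 4x + 5y = 34.

4x − 5y = 24 and 4x + 5y = 34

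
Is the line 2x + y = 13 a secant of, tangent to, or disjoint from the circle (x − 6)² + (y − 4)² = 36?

secant

Substituting the line into the circle gives 5x² − 48x + 81 = 0.
Δ = 2304 − 1620 = 684.
Two real roots: the line is a secant.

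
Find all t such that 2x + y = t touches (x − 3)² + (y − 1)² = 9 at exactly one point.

For a tangent, require d(centre, line) = r = 3.
|2·3 + 1·1 − t| / √5 = 3
|t − (7)| = 3√5.

t = 7 ± 3√5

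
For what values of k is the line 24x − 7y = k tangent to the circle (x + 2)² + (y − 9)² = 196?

k = −461 or k = 239

The line touches the circle iff its distance from (−2, 9) is 14:
|24·(−2) − 7·9 − k| / √625 = 14
|k − (−111)| = 14·25, so k = 239 or k = −461.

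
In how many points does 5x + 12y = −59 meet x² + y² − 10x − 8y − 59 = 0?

d² = (5·5 + 12·4 − (−59))²/169 = 17424/169; r² = 100.
Since d² > r², the line lies outside the circle.

0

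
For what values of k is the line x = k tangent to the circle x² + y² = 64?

k = −8 or k = 8

Tangency holds when the distance from the centre (0, 0) to the line equals the radius 8:
|1·0 + 0·0 − k| / √1 = 8
|k| = 8, so k = 8 or k = −8.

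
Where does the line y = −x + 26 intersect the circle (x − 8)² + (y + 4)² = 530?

From the line, y = −x + 26. Substituting:
2x² − 76x + 434 = 0  ⟹  x² − 38x + 217 = 0
x = 31 or x = 7, giving (31, −5) and (7, 19).

(7, 19) and (31, −5)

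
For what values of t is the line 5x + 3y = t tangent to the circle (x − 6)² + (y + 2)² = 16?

The line touches the circle iff its distance from (6, −2) is 4:
|5·6 + 3·(−2) − t| / √34 = 4
|t − (24)| = 4√34.

t = 24 ± 4√34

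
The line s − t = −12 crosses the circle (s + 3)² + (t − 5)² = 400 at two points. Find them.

Substitute t = s + 12:
2s² + 20s − 342 = 0  ⟹  s² + 10s − 171 = 0
s = 9 or s = −19, giving (9, 21) and (−19, −7).

(−19, −7) and (9, 21)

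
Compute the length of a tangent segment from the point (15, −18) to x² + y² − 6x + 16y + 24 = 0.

√195

With centre O = (3, −8), |OP|² = 244 and r² = 49.
By the tangent–radius right angle, tangent length = √(|PO|² − r²) = √195.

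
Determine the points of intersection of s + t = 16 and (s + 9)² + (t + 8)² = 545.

(7, 9) and (8, 8)

Express t = −s + 16 and substitute into the circle:
2s² − 30s + 112 = 0  ⟹  s² − 15s + 56 = 0
s = 8 or s = 7, giving (8, 8) and (7, 9).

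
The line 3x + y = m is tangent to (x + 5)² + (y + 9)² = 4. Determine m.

The line touches the circle iff its distance from (−5, −9) is 2:
|3·(−5) + 1·(−9) − m| / √10 = 2
|m − (−24)| = 2√10.

m = −24 ± 2√10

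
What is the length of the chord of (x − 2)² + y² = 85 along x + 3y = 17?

Centre (2, 0), r² = 85. Perpendicular distance d from centre to line = |−15| / √10 = 15/√10.
Chord = 2√(r² − d²) = 2·√(125/2) = 5√10.

5√10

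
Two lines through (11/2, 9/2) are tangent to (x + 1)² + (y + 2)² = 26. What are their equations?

Write the tangent as mx − y + (9/2 − m·(11/2)) = 0 and set its distance from the centre to √26:
(−13/2m − (−13/2))² = 26(m² + 1)
5m² − 26m + 5 = 0, so m = 1/5 or m = 5.
With m = 1/5: x − 5y = −17. With m = 5: 5x − y = 23.

x − 5y = −17 and 5x − y = 23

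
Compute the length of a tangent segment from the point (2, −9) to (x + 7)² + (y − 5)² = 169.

6√3

Centre (−7, 5), r² = 169. |PO|² = (9)² + (−14)² = 277.
The tangent meets the radius at right angles, so tangent² = |PO|² − r² = 277 − 169 = 108.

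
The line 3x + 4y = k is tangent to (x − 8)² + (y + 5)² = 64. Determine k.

For a tangent, require d(centre, line) = r = 8.
|3·8 + 4·(−5) − k| / √25 = 8
|k − (4)| = 8·5, so k = 44 or k = −36.

k = −36 or k = 44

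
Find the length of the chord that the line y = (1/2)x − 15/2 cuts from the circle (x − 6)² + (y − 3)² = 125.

Substitute y = (−15 + x)/2:
5x² − 90x + 85 = 0  ⟹  x² − 18x + 17 = 0
x = 17 or x = 1, giving (17, 1) and (1, −7).
Chord length = distance between (17, 1) and (1, −7) = √320 = 8√5.

8√5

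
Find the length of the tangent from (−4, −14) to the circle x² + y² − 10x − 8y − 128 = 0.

Centre (5, 4), r² = 169. |PO|² = (−9)² + (−18)² = 405.
Power of the point: PT² = |PO|² − r² = 236, so PT = 2√59.

2√59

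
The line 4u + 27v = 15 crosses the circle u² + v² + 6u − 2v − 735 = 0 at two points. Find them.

Express v = (15 − 4u)/27 and substitute into the circle:
745u² + 4470u − 536400 = 0  ⟹  u² + 6u − 720 = 0
u = 24 or u = −30, giving (24, −3) and (−30, 5).

(−30, 5) and (24, −3)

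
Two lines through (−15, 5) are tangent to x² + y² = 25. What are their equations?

Let a tangent through (−15, 5) have slope m. Its distance from (0, 0) must equal 5:
(15m − (−5))² = 25(m² + 1)
4m² + 3m = 0, so m = 0 or m = −3/4.
Through (−15, 5) these give y = 5 and 3x + 4y = −25.

y = 5 and 3x + 4y = −25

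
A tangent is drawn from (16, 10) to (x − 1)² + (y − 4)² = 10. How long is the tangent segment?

Centre (1, 4), r² = 10. |PO|² = (15)² + (6)² = 261.
The tangent meets the radius at right angles, so tangent² = |PO|² − r² = 261 − 10 = 251.

√251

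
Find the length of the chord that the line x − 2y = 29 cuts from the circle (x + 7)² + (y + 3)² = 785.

22√5

From the line, y = (−29 + x)/2. Substituting:
5x² + 10x − 2415 = 0  ⟹  x² + 2x − 483 = 0
x = 21 or x = −23, giving (21, −4) and (−23, −26).
|(21, −4) − (−23, −26)| = √((44)² + (22)²) = 22√5.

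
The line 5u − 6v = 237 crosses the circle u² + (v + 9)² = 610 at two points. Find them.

From the line, v = (−237 + 5u)/6. Substituting:
61u² − 1830u + 11529 = 0  ⟹  u² − 30u + 189 = 0
u = 21 or u = 9, giving (21, −22) and (9, −32).

(9, −32) and (21, −22)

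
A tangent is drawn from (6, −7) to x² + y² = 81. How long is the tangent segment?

2

Centre (0, 0), r² = 81. |PO|² = (6)² + (−7)² = 85.
The tangent meets the radius at right angles, so tangent² = |PO|² − r² = 85 − 81 = 4.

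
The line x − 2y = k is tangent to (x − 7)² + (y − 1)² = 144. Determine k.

k = 5 ± 12√5

Tangency holds when the distance from the centre (7, 1) to the line equals the radius 12:
|1·7 − 2·1 − k| / √5 = 12
|k − (5)| = 12√5.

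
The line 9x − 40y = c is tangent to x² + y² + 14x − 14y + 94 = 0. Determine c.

Tangency holds when the distance from the centre (−7, 7) to the line equals the radius 2:
|9·(−7) − 40·7 − c| / √1681 = 2
|c − (−343)| = 2·41, so c = −261 or c = −425.

c = −425 or c = −261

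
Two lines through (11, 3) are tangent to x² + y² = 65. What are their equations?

Let a tangent through (11, 3) have slope m. Its distance from (0, 0) must equal √65:
(−11m − (−3))² = 65(m² + 1)
28m² − 33m − 28 = 0, so m = −4/7 or m = 7/4.
Through (11, 3) these give 4x + 7y = 65 and 7x − 4y = 65.

4x + 7y = 65 and 7x − 4y = 65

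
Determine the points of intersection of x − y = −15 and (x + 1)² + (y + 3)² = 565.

Substitute y = x + 15:
2x² + 38x − 240 = 0  ⟹  x² + 19x − 120 = 0
x = 5 or x = −24, giving (5, 20) and (−24, −9).

(−24, −9) and (5, 20)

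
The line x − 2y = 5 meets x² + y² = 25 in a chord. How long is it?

4√5

Centre (0, 0), r² = 25. Perpendicular distance d from centre to line = |−5| / √5 = 5/√5.
Chord = 2√(r² − d²) = 2·√(20) = 4√5.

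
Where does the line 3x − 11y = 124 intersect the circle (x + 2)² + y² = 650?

Substitute y = (−124 + 3x)/11:
130x² − 260x − 62790 = 0  ⟹  x² − 2x − 483 = 0
x = 23 or x = −21, giving (23, −5) and (−21, −17).

(−21, −17) and (23, −5)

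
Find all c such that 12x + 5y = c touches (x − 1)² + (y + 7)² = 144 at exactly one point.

c = −179 or c = 133

The line touches the circle iff its distance from (1, −7) is 12:
|12·1 + 5·(−7) − c| / √169 = 12
|c − (−23)| = 12·13, so c = 133 or c = −179.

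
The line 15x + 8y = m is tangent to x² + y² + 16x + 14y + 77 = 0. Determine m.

Tangency holds when the distance from the centre (−8, −7) to the line equals the radius 6:
|15·(−8) + 8·(−7) − m| / √289 = 6
|m − (−176)| = 6·17, so m = −74 or m = −278.

m = −278 or m = −74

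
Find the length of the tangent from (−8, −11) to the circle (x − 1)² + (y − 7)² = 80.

5√13

The centre is (1, 7) and r = 4√5. The square of the distance from P to the centre is 81 + 324 = 405.
By the tangent–radius right angle, tangent length = √(|PO|² − r²) = √325 = 5√13.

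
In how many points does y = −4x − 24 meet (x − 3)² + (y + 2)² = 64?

0

d² = (4·3 + 1·(−2) − (−24))²/17 = 68; r² = 64.
Since d² > r², the line lies outside the circle.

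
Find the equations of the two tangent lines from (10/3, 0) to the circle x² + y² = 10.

Let a tangent through (10/3, 0) have slope m. Its distance from (0, 0) must equal √10:
(−10/3m − (0))² = 10(m² + 1)
m² − 9 = 0, so m = 3 or m = −3.
Through (10/3, 0) these give 3x − y = 10 and 3x + y = 10.

3x − y = 10 and 3x + y = 10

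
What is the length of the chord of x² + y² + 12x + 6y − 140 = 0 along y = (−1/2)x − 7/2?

12√5

The distance from (−6, −3) to the line is 5/√5, and r² = 185.
Chord = 2√(r² − d²) = 2·√(180) = 12√5.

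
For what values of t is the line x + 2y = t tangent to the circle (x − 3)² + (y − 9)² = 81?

t = 21 ± 9√5

The line touches the circle iff its distance from (3, 9) is 9:
|1·3 + 2·9 − t| / √5 = 9
|t − (21)| = 9√5.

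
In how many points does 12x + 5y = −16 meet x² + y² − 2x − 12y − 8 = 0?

2

d² = (12·1 + 5·6 − (−16))²/169 = 3364/169; r² = 45.
Since d² < r², the line cuts the circle twice.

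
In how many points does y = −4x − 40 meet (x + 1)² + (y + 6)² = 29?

d² = (4·(−1) + 1·(−6) − (−40))²/17 = 900/17; r² = 29.
Since d² > r², the line lies outside the circle.

0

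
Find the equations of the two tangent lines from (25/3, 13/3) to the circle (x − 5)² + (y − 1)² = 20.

Let a tangent through (25/3, 13/3) have slope m. Its distance from (5, 1) must equal 2√5:
[m·(−10/3) − (−10/3)]² = 20(m² + 1)
2m² + 5m + 2 = 0, so m = −1/2 or m = −2.
Through (25/3, 13/3) these give x + 2y = 17 and 2x + y = 21.

x + 2y = 17 and 2x + y = 21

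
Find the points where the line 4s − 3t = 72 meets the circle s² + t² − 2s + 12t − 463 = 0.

(−3, −28) and (21, 4)

Express t = (−72 + 4s)/3 and substitute into the circle:
25s² − 450s − 1575 = 0  ⟹  s² − 18s − 63 = 0
s = 21 or s = −3, giving (21, 4) and (−3, −28).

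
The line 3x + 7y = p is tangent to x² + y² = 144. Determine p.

p = ±12√58

Tangency holds when the distance from the centre (0, 0) to the line equals the radius 12:
|3·0 + 7·0 − p| / √58 = 12
|p| = 12√58.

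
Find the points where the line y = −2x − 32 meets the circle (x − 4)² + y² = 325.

(−13, −6) and (−11, −10)

Substitute y = −2x − 32:
5x² + 120x + 715 = 0  ⟹  x² + 24x + 143 = 0
x = −11 or x = −13, giving (−11, −10) and (−13, −6).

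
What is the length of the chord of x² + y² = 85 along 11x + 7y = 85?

Centre (0, 0), r² = 85. Perpendicular distance d from centre to line = |−85| / √170 = 85/√170.
Chord = 2√(r² − d²) = 2·√(85/2) = √170.

√170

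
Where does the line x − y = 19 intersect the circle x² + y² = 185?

Express y = x − 19 and substitute into the circle:
2x² − 38x + 176 = 0  ⟹  x² − 19x + 88 = 0
x = 11 or x = 8, giving (11, −8) and (8, −11).

(8, −11) and (11, −8)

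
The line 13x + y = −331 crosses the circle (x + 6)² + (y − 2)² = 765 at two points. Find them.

Substitute y = −13x − 331:
170x² + 8670x + 110160 = 0  ⟹  x² + 51x + 648 = 0
x = −24 or x = −27, giving (−24, −19) and (−27, 20).

(−27, 20) and (−24, −19)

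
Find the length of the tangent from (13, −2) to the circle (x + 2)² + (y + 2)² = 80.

√145

Centre (−2, −2), r² = 80. |PO|² = (15)² + (0)² = 225.
The tangent meets the radius at right angles, so tangent² = |PO|² − r² = 225 − 80 = 145.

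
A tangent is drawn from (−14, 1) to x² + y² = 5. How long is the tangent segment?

8√3

Centre (0, 0), r² = 5. |PO|² = (−14)² + (1)² = 197.
Power of the point: PT² = |PO|² − r² = 192, so PT = 8√3.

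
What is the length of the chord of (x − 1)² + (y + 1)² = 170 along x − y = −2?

18√2

Centre (1, −1), r² = 170. Perpendicular distance d from centre to line = |4| / √2 = 4/√2.
Chord = 2√(r² − d²) = 2·√(162) = 18√2.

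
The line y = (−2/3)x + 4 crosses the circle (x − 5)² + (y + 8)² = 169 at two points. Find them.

(0, 4) and (18, −8)

Substitute y = (12 − 2x)/3:
13x² − 234x = 0  ⟹  x² − 18x = 0
x = 18 or x = 0, giving (18, −8) and (0, 4).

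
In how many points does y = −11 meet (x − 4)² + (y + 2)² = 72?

0

d² = (0·4 + 1·(−2) − (−11))² = 81; r² = 72.
Since d² > r², the line lies outside the circle.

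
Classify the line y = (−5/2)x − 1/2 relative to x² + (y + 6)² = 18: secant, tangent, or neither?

Substituting the line into the circle gives 29x² − 110x + 49 = 0.
Δ = 12100 − 5684 = 6416.
Two real roots: the line is a secant.

secant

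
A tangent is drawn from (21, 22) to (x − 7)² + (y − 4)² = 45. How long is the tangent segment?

The centre is (7, 4) and r = 3√5. The square of the distance from P to the centre is 196 + 324 = 520.
By the tangent–radius right angle, tangent length = √(|PO|² − r²) = √475 = 5√19.

5√19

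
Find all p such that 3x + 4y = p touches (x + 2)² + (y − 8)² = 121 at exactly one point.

The line touches the circle iff its distance from (−2, 8) is 11:
|3·(−2) + 4·8 − p| / √25 = 11
|p − (26)| = 11·5, so p = 81 or p = −29.

p = −29 or p = 81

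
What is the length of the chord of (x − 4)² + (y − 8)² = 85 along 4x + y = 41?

Centre (4, 8), r² = 85. Perpendicular distance d from centre to line = |−17| / √17 = 17/√17.
Chord = 2√(r² − d²) = 2·√(68) = 4√17.

4√17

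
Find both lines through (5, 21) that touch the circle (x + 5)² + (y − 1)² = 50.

A line y − (21) = m(x − (5)) is tangent when its distance from (−5, 1) is 5√2:
(−10m − (−20))² = 50(m² + 1)
m² − 8m + 7 = 0, so m = 1 or m = 7.
Through (5, 21) these give x − y = −16 and 7x − y = 14.

x − y = −16 and 7x − y = 14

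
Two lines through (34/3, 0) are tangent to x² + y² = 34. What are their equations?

A line y − (0) = m(x − (34/3)) is tangent when its distance from (0, 0) is √34:
[m·(−34/3) − (0)]² = 34(m² + 1)
25m² − 9 = 0, so m = −3/5 or m = 3/5.
With m = −3/5: 3x + 5y = 34. With m = 3/5: 3x − 5y = 34.

3x + 5y = 34 and 3x − 5y = 34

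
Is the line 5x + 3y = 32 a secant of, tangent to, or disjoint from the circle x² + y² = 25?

disjoint

Substituting the line into the circle gives 34x² − 320x + 799 = 0.
Δ = 102400 − 108664 = −6264.
No real roots: the line does not meet the circle.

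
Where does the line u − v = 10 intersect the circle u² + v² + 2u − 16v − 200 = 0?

Express v = u − 10 and substitute into the circle:
2u² − 34u + 60 = 0  ⟹  u² − 17u + 30 = 0
u = 15 or u = 2, giving (15, 5) and (2, −8).

(2, −8) and (15, 5)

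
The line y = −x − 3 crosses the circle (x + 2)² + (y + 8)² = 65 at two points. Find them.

(−3, 0) and (6, −9)

Substitute y = −x − 3:
2x² − 6x − 36 = 0  ⟹  x² − 3x − 18 = 0
x = 6 or x = −3, giving (6, −9) and (−3, 0).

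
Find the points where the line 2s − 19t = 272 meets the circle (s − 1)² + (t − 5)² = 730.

(−16, −16) and (22, −12)

From the line, t = (−272 + 2s)/19. Substituting:
365s² − 2190s − 128480 = 0  ⟹  s² − 6s − 352 = 0
s = 22 or s = −16, giving (22, −12) and (−16, −16).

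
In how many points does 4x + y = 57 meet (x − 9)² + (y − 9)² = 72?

2

Substituting the line into the circle gives 17x² − 402x + 2313 = 0.
Discriminant = (−402)² − 4·17·(2313) = 4320 > 0.
Two real roots: the line is a secant.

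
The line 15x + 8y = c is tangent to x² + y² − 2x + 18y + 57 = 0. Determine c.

For a tangent, require d(centre, line) = r = 5.
|15·1 + 8·(−9) − c| / √289 = 5
|c − (−57)| = 5·17, so c = 28 or c = −142.

c = −142 or c = 28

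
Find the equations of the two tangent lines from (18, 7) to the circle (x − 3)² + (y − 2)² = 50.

A line y − (7) = m(x − (18)) is tangent when its distance from (3, 2) is 5√2:
(−15m − (−5))² = 50(m² + 1)
7m² − 6m − 1 = 0, so m = −1/7 or m = 1.
With m = −1/7: x + 7y = 67. With m = 1: x − y = 11.

x + 7y = 67 and x − y = 11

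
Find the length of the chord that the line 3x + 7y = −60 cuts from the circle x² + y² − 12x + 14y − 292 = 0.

Centre (6, −7), r² = 377. Perpendicular distance d from centre to line = |29| / √58 = 29/√58.
Half the chord is √(r² − d²) = √(725/2), so the full chord is 5√58.

5√58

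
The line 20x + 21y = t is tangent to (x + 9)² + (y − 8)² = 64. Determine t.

Tangency holds when the distance from the centre (−9, 8) to the line equals the radius 8:
|20·(−9) + 21·8 − t| / √841 = 8
|t − (−12)| = 8·29, so t = 220 or t = −244.

t = −244 or t = 220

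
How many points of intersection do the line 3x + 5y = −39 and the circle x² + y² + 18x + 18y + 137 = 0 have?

Substituting the line into the circle gives 34x² + 414x + 1436 = 0.
Δ = 171396 − 195296 = −23900.
No real roots: the line does not meet the circle.

0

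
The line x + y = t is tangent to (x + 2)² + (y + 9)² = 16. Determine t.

The line touches the circle iff its distance from (−2, −9) is 4:
|1·(−2) + 1·(−9) − t| / √2 = 4
|t − (−11)| = 4√2.

t = −11 ± 4√2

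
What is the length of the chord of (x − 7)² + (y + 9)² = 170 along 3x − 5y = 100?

From the line, y = (−100 + 3x)/5. Substituting:
34x² − 680x = 0  ⟹  x² − 20x = 0
x = 20 or x = 0, giving (20, −8) and (0, −20).
Chord length = distance between (20, −8) and (0, −20) = √544 = 4√34.

4√34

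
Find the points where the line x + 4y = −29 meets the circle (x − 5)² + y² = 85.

(−1, −7) and (7, −9)

From the line, y = (−29 − x)/4. Substituting:
17x² − 102x − 119 = 0  ⟹  x² − 6x − 7 = 0
x = 7 or x = −1, giving (7, −9) and (−1, −7).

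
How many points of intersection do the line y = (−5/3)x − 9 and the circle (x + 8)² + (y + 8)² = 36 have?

Centre (−8, −8), r² = 36. Distance² from centre to line = (−37)²/34 = 1369/34.
Since d² > r², the line lies outside the circle.

0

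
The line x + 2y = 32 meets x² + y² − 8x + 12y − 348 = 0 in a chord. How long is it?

Substitute y = (32 − x)/2:
5x² − 120x + 400 = 0  ⟹  x² − 24x + 80 = 0
x = 20 or x = 4, giving (20, 6) and (4, 14).
|(20, 6) − (4, 14)| = √((16)² + (−8)²) = 8√5.

8√5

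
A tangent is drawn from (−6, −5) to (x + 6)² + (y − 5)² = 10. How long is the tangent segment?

With centre O = (−6, 5), |OP|² = 100 and r² = 10.
Power of the point: PT² = |PO|² − r² = 90, so PT = 3√10.

3√10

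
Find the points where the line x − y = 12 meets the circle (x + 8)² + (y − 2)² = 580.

(−10, −22) and (16, 4)

Substitute y = x − 12:
2x² − 12x − 320 = 0  ⟹  x² − 6x − 160 = 0
x = 16 or x = −10, giving (16, 4) and (−10, −22).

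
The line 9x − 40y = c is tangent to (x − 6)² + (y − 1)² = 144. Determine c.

c = −478 or c = 506

For a tangent, require d(centre, line) = r = 12.
|9·6 − 40·1 − c| / √1681 = 12
|c − (14)| = 12·41, so c = 506 or c = −478.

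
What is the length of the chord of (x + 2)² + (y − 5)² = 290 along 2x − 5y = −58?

6√29

Centre (−2, 5), r² = 290. Perpendicular distance d from centre to line = |29| / √29 = 29/√29.
Chord = 2√(r² − d²) = 2·√(261) = 6√29.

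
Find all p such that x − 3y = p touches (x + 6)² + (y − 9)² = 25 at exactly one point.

p = −33 ± 5√10

For a tangent, require d(centre, line) = r = 5.
|1·(−6) − 3·9 − p| / √10 = 5
|p − (−33)| = 5√10.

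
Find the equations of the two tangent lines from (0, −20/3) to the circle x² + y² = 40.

x − 3y = 20 and x + 3y = −20

A line y − (−20/3) = m(x − (0)) is tangent when its distance from (0, 0) is 2√10:
[m·(0) − (20/3)]² = 40(m² + 1)
9m² − 1 = 0, so m = 1/3 or m = −1/3.
Through (0, −20/3) these give x − 3y = 20 and x + 3y = −20.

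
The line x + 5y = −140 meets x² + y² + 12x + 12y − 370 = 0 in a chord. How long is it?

2√26

Substitute y = (−140 − x)/5:
26x² + 520x + 1950 = 0  ⟹  x² + 20x + 75 = 0
x = −5 or x = −15, giving (−5, −27) and (−15, −25).
Chord length = distance between (−5, −27) and (−15, −25) = √104 = 2√26.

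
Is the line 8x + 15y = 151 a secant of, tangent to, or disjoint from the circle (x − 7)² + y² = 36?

secant

d² = (8·7 + 15·0 − (151))²/289 = 9025/289; r² = 36.
Since d² < r², the line cuts the circle twice.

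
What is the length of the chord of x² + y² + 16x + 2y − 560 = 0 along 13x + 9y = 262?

5√10

Express y = (262 − 13x)/9 and substitute into the circle:
250x² − 5750x + 28000 = 0  ⟹  x² − 23x + 112 = 0
x = 16 or x = 7, giving (16, 6) and (7, 19).
Chord length = distance between (16, 6) and (7, 19) = √250 = 5√10.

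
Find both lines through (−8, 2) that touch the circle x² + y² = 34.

3x − 5y = −34 and 5x + 3y = −34

Write the tangent as mx − y + (2 − m·(−8)) = 0 and set its distance from the centre to √34:
(8m − (−2))² = 34(m² + 1)
15m² + 16m − 15 = 0, so m = 3/5 or m = −5/3.
With m = 3/5: 3x − 5y = −34. With m = −5/3: 5x + 3y = −34.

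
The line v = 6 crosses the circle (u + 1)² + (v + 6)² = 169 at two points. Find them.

(−6, 6) and (4, 6)

Express v = 6 and substitute into the circle:
u² + 2u − 24 = 0
u = 4 or u = −6, giving (4, 6) and (−6, 6).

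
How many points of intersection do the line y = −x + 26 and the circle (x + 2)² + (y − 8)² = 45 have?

0

Substituting the line into the circle gives 2x² − 32x + 283 = 0.
Δ = 1024 − 2264 = −1240.
No real roots: the line does not meet the circle.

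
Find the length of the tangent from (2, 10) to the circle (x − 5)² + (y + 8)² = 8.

Centre (5, −8), r² = 8. |PO|² = (−3)² + (18)² = 333.
The tangent meets the radius at right angles, so tangent² = |PO|² − r² = 333 − 8 = 325.

5√13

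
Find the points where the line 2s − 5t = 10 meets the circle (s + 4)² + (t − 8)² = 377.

(−15, −8) and (15, 4)

From the line, t = (−10 + 2s)/5. Substituting:
29s² − 6525 = 0  ⟹  s² − 225 = 0
s = 15 or s = −15, giving (15, 4) and (−15, −8).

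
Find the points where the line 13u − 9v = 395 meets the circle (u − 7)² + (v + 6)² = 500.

Express v = (−395 + 13u)/9 and substitute into the circle:
250u² − 10000u + 79750 = 0  ⟹  u² − 40u + 319 = 0
u = 29 or u = 11, giving (29, −2) and (11, −28).

(11, −28) and (29, −2)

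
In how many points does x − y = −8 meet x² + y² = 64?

d² = (1·0 − 1·0 − (−8))²/2 = 32; r² = 64.
Since d² < r², the line cuts the circle twice.

2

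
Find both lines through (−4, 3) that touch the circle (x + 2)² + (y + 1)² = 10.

x + 3y = 5 and 3x − y = −15

Let a tangent through (−4, 3) have slope m. Its distance from (−2, −1) must equal √10:
[m·(2) − (−4)]² = 10(m² + 1)
3m² − 8m − 3 = 0, so m = −1/3 or m = 3.
Through (−4, 3) these give x + 3y = 5 and 3x − y = −15.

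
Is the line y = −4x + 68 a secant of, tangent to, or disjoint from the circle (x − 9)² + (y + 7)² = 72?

disjoint

d² = (4·9 + 1·(−7) − (68))²/17 = 1521/17; r² = 72.
Since d² > r², the line lies outside the circle.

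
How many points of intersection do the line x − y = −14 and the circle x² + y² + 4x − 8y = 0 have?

0

Centre (−2, 4), r² = 20. Distance² from centre to line = (8)²/2 = 32.
Since d² > r², the line lies outside the circle.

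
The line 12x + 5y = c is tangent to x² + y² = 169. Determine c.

c = −169 or c = 169

The line touches the circle iff its distance from (0, 0) is 13:
|12·0 + 5·0 − c| / √169 = 13
|c| = 13·13, so c = 169 or c = −169.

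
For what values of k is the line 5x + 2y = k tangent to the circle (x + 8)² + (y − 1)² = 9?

k = −38 ± 3√29

Tangency holds when the distance from the centre (−8, 1) to the line equals the radius 3:
|5·(−8) + 2·1 − k| / √29 = 3
|k − (−38)| = 3√29.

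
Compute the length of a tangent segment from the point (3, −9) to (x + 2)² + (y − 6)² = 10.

4√15

Centre (−2, 6), r² = 10. |PO|² = (5)² + (−15)² = 250.
The tangent meets the radius at right angles, so tangent² = |PO|² − r² = 250 − 10 = 240.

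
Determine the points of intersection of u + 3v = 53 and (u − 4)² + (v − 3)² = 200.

(2, 17) and (14, 13)

Express v = (53 − u)/3 and substitute into the circle:
10u² − 160u + 280 = 0  ⟹  u² − 16u + 28 = 0
u = 14 or u = 2, giving (14, 13) and (2, 17).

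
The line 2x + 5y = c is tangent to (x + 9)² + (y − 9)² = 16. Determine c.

For a tangent, require d(centre, line) = r = 4.
|2·(−9) + 5·9 − c| / √29 = 4
|c − (27)| = 4√29.

c = 27 ± 4√29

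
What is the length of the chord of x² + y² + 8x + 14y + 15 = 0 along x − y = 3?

The distance from (−4, −7) to the line is 0/√2, and r² = 50.
Chord = 2√(r² − d²) = 2·√(50) = 10√2.

10√2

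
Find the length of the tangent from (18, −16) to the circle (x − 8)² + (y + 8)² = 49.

With centre O = (8, −8), |OP|² = 164 and r² = 49.
By the tangent–radius right angle, tangent length = √(|PO|² − r²) = √115.

√115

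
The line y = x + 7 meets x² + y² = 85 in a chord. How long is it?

Substitute y = x + 7:
2x² + 14x − 36 = 0  ⟹  x² + 7x − 18 = 0
x = 2 or x = −9, giving (2, 9) and (−9, −2).
|(2, 9) − (−9, −2)| = √((11)² + (11)²) = 11√2.

11√2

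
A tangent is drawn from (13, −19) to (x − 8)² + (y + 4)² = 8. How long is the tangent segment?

11√2

The centre is (8, −4) and r = 2√2. The square of the distance from P to the centre is 25 + 225 = 250.
Power of the point: PT² = |PO|² − r² = 242, so PT = 11√2.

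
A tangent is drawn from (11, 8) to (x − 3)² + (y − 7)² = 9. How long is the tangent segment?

2√14

The centre is (3, 7) and r = 3. The square of the distance from P to the centre is 64 + 1 = 65.
The tangent meets the radius at right angles, so tangent² = |PO|² − r² = 65 − 9 = 56.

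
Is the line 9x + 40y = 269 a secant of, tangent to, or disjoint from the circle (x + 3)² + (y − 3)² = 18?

d² = (9·(−3) + 40·3 − (269))²/1681 = 30976/1681; r² = 18.
Since d² > r², the line lies outside the circle.

disjoint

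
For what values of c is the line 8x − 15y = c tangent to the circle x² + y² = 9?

The line touches the circle iff its distance from (0, 0) is 3:
|8·0 − 15·0 − c| / √289 = 3
|c| = 3·17, so c = 51 or c = −51.

c = −51 or c = 51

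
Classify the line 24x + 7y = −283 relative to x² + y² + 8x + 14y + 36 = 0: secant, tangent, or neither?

Substituting the line into the circle gives 625x² + 11624x + 54119 = 0.
Δ = 135117376 − 135297500 = −180124.
No real roots: the line does not meet the circle.

neither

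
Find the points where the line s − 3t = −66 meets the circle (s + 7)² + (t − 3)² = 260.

Express t = (66 + s)/3 and substitute into the circle:
10s² + 240s + 1350 = 0  ⟹  s² + 24s + 135 = 0
s = −9 or s = −15, giving (−9, 19) and (−15, 17).

(−15, 17) and (−9, 19)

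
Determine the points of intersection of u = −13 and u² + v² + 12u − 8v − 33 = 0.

(−13, −2) and (−13, 10)

The line gives u = −13. Substituting into the circle:
v² − 8v − 20 = 0
v = 10 or v = −2, giving (−13, 10) and (−13, −2).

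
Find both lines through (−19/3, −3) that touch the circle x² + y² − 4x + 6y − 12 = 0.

3x + 4y = −31 and 3x − 4y = −7

Let a tangent through (−19/3, −3) have slope m. Its distance from (2, −3) must equal 5:
(25/3m − (0))² = 25(m² + 1)
16m² − 9 = 0, so m = −3/4 or m = 3/4.
Through (−19/3, −3) these give 3x + 4y = −31 and 3x − 4y = −7.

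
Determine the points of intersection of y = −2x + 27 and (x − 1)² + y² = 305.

(5, 17) and (17, −7)

Substitute y = −2x + 27:
5x² − 110x + 425 = 0  ⟹  x² − 22x + 85 = 0
x = 17 or x = 5, giving (17, −7) and (5, 17).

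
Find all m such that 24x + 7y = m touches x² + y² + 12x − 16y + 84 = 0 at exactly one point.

m = −188 or m = 12

Tangency holds when the distance from the centre (−6, 8) to the line equals the radius 4:
|24·(−6) + 7·8 − m| / √625 = 4
|m − (−88)| = 4·25, so m = 12 or m = −188.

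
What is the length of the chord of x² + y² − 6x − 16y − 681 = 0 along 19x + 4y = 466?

2√377

The distance from (3, 8) to the line is 377/√377, and r² = 754.
Half the chord is √(r² − d²) = √(377), so the full chord is 2√377.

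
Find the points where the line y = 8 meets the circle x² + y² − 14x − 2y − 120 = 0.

From the line, y = 8. Substituting:
x² − 14x − 72 = 0
x = 18 or x = −4, giving (18, 8) and (−4, 8).

(−4, 8) and (18, 8)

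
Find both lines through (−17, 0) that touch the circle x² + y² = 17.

x − 4y = −17 and x + 4y = −17

Write the tangent as mx − y + (0 − m·(−17)) = 0 and set its distance from the centre to √17:
[m·(17) − (0)]² = 17(m² + 1)
16m² − 1 = 0, so m = 1/4 or m = −1/4.
With m = 1/4: x − 4y = −17. With m = −1/4: x + 4y = −17.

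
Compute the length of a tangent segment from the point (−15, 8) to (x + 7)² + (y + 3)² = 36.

√149

Centre (−7, −3), r² = 36. |PO|² = (−8)² + (11)² = 185.
The tangent meets the radius at right angles, so tangent² = |PO|² − r² = 185 − 36 = 149.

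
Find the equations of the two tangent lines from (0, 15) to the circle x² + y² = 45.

Let a tangent through (0, 15) have slope m. Its distance from (0, 0) must equal 3√5:
[m·(0) − (−15)]² = 45(m² + 1)
m² − 4 = 0, so m = −2 or m = 2.
With m = −2: 2x + y = 15. With m = 2: 2x − y = −15.

2x + y = 15 and 2x − y = −15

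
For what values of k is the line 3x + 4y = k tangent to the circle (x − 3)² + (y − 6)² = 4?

k = 23 or k = 43

For a tangent, require d(centre, line) = r = 2.
|3·3 + 4·6 − k| / √25 = 2
|k − (33)| = 2·5, so k = 43 or k = 23.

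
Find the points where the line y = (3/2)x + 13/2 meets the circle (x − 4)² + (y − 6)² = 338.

Express y = (13 + 3x)/2 and substitute into the circle:
13x² − 26x − 1287 = 0  ⟹  x² − 2x − 99 = 0
x = 11 or x = −9, giving (11, 23) and (−9, −7).

(−9, −7) and (11, 23)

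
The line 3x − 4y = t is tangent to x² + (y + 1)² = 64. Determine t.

The line touches the circle iff its distance from (0, −1) is 8:
|3·0 − 4·(−1) − t| / √25 = 8
|t − (4)| = 8·5, so t = 44 or t = −36.

t = −36 or t = 44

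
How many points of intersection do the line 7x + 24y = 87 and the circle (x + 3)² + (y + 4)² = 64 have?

Centre (−3, −4), r² = 64. Distance² from centre to line = (−204)²/625 = 41616/625.
Since d² > r², the line lies outside the circle.

0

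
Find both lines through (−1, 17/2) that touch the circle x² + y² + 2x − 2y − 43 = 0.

Write the tangent as mx − y + (17/2 − m·(−1)) = 0 and set its distance from the centre to 3√5:
(0m − (−15/2))² = 45(m² + 1)
4m² − 1 = 0, so m = −1/2 or m = 1/2.
With m = −1/2: x + 2y = 16. With m = 1/2: x − 2y = −18.

x + 2y = 16 and x − 2y = −18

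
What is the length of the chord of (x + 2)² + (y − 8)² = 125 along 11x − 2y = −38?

Substitute y = (38 + 11x)/2:
125x² + 500x = 0  ⟹  x² + 4x = 0
x = 0 or x = −4, giving (0, 19) and (−4, −3).
Chord length = distance between (0, 19) and (−4, −3) = √500 = 10√5.

10√5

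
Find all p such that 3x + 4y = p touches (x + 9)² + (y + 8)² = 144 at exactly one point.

Tangency holds when the distance from the centre (−9, −8) to the line equals the radius 12:
|3·(−9) + 4·(−8) − p| / √25 = 12
|p − (−59)| = 12·5, so p = 1 or p = −119.

p = −119 or p = 1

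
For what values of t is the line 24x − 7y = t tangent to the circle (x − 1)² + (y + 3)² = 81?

The line touches the circle iff its distance from (1, −3) is 9:
|24·1 − 7·(−3) − t| / √625 = 9
|t − (45)| = 9·25, so t = 270 or t = −180.

t = −180 or t = 270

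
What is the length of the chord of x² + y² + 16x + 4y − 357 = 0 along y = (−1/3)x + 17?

√10

Substitute y = (51 − x)/3:
10x² + 30x = 0  ⟹  x² + 3x = 0
x = 0 or x = −3, giving (0, 17) and (−3, 18).
|(0, 17) − (−3, 18)| = √((3)² + (−1)²) = √10.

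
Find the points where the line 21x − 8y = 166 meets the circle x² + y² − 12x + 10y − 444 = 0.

Substitute y = (−166 + 21x)/8:
505x² − 6060x − 14140 = 0  ⟹  x² − 12x − 28 = 0
x = 14 or x = −2, giving (14, 16) and (−2, −26).

(−2, −26) and (14, 16)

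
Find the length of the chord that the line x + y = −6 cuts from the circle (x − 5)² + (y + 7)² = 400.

28√2

Centre (5, −7), r² = 400. Perpendicular distance d from centre to line = |4| / √2 = 4/√2.
Chord = 2√(r² − d²) = 2·√(392) = 28√2.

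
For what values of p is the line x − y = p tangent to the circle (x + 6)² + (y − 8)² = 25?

p = −14 ± 5√2

Tangency holds when the distance from the centre (−6, 8) to the line equals the radius 5:
|1·(−6) − 1·8 − p| / √2 = 5
|p − (−14)| = 5√2.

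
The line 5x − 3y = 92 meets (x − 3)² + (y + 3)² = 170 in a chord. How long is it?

2√34

From the line, y = (−92 + 5x)/3. Substituting:
34x² − 884x + 5440 = 0  ⟹  x² − 26x + 160 = 0
x = 16 or x = 10, giving (16, −4) and (10, −14).
Chord length = distance between (16, −4) and (10, −14) = √136 = 2√34.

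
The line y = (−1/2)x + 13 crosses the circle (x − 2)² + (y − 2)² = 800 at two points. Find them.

(−18, 22) and (30, −2)

From the line, y = (26 − x)/2. Substituting:
5x² − 60x − 2700 = 0  ⟹  x² − 12x − 540 = 0
x = 30 or x = −18, giving (30, −2) and (−18, 22).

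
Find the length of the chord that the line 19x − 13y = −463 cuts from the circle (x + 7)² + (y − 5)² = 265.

√530

Express y = (463 + 19x)/13 and substitute into the circle:
530x² + 17490x + 121900 = 0  ⟹  x² + 33x + 230 = 0
x = −10 or x = −23, giving (−10, 21) and (−23, 2).
Chord length = distance between (−10, 21) and (−23, 2) = √530 = √530.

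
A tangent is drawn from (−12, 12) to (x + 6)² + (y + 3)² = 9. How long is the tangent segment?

With centre O = (−6, −3), |OP|² = 261 and r² = 9.
The tangent meets the radius at right angles, so tangent² = |PO|² − r² = 261 − 9 = 252.

6√7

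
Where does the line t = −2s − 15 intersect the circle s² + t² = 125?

(−10, 5) and (−2, −11)

Substitute t = −2s − 15:
5s² + 60s + 100 = 0  ⟹  s² + 12s + 20 = 0
s = −2 or s = −10, giving (−2, −11) and (−10, 5).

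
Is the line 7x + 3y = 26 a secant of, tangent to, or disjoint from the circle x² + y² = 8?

Centre (0, 0), r² = 8. Distance² from centre to line = (−26)²/58 = 338/29.
Since d² > r², the line lies outside the circle.

disjoint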